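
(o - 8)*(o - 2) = o^2 - 10*o + 16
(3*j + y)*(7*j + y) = 21*j^2 + 10*j*y + y^2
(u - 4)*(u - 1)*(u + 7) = u^3 + 2*u^2 - 31*u + 28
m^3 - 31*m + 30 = (m - 5)*(m - 1)*(m + 6)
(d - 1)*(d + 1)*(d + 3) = d^3 + 3*d^2 - d - 3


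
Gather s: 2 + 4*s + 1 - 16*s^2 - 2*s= -16*s^2 + 2*s + 3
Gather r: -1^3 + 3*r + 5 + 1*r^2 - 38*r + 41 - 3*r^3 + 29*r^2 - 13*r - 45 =-3*r^3 + 30*r^2 - 48*r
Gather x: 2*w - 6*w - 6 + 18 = 12 - 4*w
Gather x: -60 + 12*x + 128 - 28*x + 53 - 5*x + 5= 126 - 21*x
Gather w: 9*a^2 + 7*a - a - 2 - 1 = 9*a^2 + 6*a - 3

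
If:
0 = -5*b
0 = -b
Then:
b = 0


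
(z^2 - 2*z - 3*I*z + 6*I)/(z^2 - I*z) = (z^2 - 2*z - 3*I*z + 6*I)/(z*(z - I))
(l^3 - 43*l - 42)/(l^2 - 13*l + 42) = (l^2 + 7*l + 6)/(l - 6)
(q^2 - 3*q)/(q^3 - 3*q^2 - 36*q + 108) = q/(q^2 - 36)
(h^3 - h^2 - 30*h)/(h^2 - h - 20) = h*(-h^2 + h + 30)/(-h^2 + h + 20)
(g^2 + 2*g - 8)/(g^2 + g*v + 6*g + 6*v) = (g^2 + 2*g - 8)/(g^2 + g*v + 6*g + 6*v)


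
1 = 1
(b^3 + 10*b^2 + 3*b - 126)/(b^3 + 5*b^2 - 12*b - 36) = (b + 7)/(b + 2)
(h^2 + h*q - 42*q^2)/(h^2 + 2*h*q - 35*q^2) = (-h + 6*q)/(-h + 5*q)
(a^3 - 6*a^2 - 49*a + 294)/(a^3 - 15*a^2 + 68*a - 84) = (a + 7)/(a - 2)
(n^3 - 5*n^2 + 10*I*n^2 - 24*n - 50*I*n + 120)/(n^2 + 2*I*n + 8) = (n^2 + n*(-5 + 6*I) - 30*I)/(n - 2*I)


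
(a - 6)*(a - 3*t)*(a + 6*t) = a^3 + 3*a^2*t - 6*a^2 - 18*a*t^2 - 18*a*t + 108*t^2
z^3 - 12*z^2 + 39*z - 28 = (z - 7)*(z - 4)*(z - 1)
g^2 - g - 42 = (g - 7)*(g + 6)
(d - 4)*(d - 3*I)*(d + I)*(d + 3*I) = d^4 - 4*d^3 + I*d^3 + 9*d^2 - 4*I*d^2 - 36*d + 9*I*d - 36*I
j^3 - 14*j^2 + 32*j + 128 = (j - 8)^2*(j + 2)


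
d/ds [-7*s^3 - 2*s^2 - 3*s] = -21*s^2 - 4*s - 3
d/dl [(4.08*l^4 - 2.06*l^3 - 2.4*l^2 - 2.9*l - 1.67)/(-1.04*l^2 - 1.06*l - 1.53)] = (-8.4864*l^5 - 10.832*l^4 - 20.6024*l^3 + 8.9834*l^2 + 3.8704*l + 2.6668)/(1.0816*l^4 + 2.2048*l^3 + 4.306*l^2 + 3.2436*l + 2.3409)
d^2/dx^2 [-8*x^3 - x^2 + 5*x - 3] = -48*x - 2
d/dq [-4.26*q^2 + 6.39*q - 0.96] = 6.39 - 8.52*q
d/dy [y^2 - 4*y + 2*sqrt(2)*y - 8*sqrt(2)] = 2*y - 4 + 2*sqrt(2)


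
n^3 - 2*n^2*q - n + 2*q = (n - 1)*(n + 1)*(n - 2*q)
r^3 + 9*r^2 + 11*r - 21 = (r - 1)*(r + 3)*(r + 7)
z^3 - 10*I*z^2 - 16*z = z*(z - 8*I)*(z - 2*I)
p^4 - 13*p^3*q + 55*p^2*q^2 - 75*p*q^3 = p*(p - 5*q)^2*(p - 3*q)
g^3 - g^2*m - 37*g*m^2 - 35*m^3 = (g - 7*m)*(g + m)*(g + 5*m)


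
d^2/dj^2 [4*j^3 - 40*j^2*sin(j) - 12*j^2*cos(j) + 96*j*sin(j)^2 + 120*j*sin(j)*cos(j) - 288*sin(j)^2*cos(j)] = 40*j^2*sin(j) + 12*j^2*cos(j) + 48*j*sin(j) - 240*j*sin(2*j) - 160*j*cos(j) + 192*j*cos(2*j) + 24*j - 80*sin(j) + 192*sin(2*j) + 48*cos(j) + 240*cos(2*j) - 648*cos(3*j)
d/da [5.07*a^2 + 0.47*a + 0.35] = 10.14*a + 0.47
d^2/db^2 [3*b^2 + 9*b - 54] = 6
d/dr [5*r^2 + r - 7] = 10*r + 1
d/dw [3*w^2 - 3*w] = 6*w - 3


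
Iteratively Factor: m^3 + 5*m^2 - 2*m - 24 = (m + 4)*(m^2 + m - 6) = (m + 3)*(m + 4)*(m - 2)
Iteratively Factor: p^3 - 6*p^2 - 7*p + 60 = (p - 4)*(p^2 - 2*p - 15) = (p - 4)*(p + 3)*(p - 5)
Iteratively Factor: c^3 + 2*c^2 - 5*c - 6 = (c + 1)*(c^2 + c - 6) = (c - 2)*(c + 1)*(c + 3)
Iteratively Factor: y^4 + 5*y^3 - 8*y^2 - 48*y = (y + 4)*(y^3 + y^2 - 12*y) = (y - 3)*(y + 4)*(y^2 + 4*y) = y*(y - 3)*(y + 4)*(y + 4)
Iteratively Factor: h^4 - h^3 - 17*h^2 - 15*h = (h + 1)*(h^3 - 2*h^2 - 15*h) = h*(h + 1)*(h^2 - 2*h - 15) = h*(h - 5)*(h + 1)*(h + 3)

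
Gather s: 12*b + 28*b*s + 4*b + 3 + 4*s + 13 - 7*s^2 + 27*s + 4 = 16*b - 7*s^2 + s*(28*b + 31) + 20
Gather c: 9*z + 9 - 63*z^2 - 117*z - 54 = -63*z^2 - 108*z - 45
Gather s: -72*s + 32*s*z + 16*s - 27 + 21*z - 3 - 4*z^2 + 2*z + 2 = s*(32*z - 56) - 4*z^2 + 23*z - 28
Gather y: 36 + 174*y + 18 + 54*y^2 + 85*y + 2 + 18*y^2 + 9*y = 72*y^2 + 268*y + 56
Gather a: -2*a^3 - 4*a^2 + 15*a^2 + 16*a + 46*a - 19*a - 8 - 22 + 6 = -2*a^3 + 11*a^2 + 43*a - 24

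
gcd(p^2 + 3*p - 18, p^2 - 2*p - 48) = p + 6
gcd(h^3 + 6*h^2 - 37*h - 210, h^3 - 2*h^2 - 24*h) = h - 6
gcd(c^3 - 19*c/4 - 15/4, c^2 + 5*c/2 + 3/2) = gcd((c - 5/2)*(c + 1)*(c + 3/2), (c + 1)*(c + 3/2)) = c^2 + 5*c/2 + 3/2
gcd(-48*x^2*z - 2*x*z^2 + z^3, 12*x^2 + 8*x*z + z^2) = 6*x + z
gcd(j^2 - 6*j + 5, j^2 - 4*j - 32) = 1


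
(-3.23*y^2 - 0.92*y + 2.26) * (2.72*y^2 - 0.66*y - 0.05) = -8.7856*y^4 - 0.3706*y^3 + 6.9159*y^2 - 1.4456*y - 0.113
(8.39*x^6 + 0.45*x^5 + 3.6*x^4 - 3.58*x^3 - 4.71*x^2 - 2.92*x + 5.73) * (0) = 0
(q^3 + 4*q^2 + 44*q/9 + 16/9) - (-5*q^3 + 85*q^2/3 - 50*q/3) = 6*q^3 - 73*q^2/3 + 194*q/9 + 16/9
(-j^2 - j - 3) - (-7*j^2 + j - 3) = 6*j^2 - 2*j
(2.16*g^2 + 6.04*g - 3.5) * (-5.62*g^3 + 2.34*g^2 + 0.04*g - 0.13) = -12.1392*g^5 - 28.8904*g^4 + 33.89*g^3 - 8.2292*g^2 - 0.9252*g + 0.455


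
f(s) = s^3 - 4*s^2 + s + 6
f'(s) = 3*s^2 - 8*s + 1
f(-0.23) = 5.55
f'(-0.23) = 3.00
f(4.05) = 10.87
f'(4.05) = 17.81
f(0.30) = 5.97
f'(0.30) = -1.13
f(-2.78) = -49.18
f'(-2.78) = 46.43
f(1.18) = 3.25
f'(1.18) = -4.26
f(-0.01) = 5.99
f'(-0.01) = 1.08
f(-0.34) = 5.16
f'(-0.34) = 4.07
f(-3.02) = -61.05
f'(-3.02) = 52.52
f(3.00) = 0.00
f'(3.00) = 4.00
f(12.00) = 1170.00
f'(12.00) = 337.00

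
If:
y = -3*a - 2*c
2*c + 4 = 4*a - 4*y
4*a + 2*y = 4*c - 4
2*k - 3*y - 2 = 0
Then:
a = 2/29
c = 14/29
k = -22/29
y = -34/29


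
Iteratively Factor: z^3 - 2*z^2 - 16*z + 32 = (z - 2)*(z^2 - 16) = (z - 4)*(z - 2)*(z + 4)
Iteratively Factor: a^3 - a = (a - 1)*(a^2 + a) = a*(a - 1)*(a + 1)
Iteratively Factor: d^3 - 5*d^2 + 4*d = (d - 4)*(d^2 - d) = (d - 4)*(d - 1)*(d)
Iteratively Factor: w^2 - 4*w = (w)*(w - 4)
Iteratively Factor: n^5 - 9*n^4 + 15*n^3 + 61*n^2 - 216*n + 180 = (n - 2)*(n^4 - 7*n^3 + n^2 + 63*n - 90) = (n - 2)^2*(n^3 - 5*n^2 - 9*n + 45) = (n - 3)*(n - 2)^2*(n^2 - 2*n - 15) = (n - 3)*(n - 2)^2*(n + 3)*(n - 5)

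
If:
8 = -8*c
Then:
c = -1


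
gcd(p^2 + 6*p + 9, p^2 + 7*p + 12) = p + 3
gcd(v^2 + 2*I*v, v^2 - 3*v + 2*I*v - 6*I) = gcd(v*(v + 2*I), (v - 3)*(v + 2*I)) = v + 2*I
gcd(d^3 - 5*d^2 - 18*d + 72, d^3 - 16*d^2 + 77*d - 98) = 1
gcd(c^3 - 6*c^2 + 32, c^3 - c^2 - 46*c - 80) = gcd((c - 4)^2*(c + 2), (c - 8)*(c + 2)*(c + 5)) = c + 2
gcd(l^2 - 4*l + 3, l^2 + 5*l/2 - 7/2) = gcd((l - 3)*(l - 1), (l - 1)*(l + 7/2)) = l - 1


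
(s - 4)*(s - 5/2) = s^2 - 13*s/2 + 10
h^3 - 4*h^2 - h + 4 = (h - 4)*(h - 1)*(h + 1)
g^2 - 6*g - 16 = (g - 8)*(g + 2)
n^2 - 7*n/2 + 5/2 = (n - 5/2)*(n - 1)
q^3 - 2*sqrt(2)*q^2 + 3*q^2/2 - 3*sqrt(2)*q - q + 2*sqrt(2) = (q - 1/2)*(q + 2)*(q - 2*sqrt(2))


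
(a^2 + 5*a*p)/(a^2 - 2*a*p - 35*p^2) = a/(a - 7*p)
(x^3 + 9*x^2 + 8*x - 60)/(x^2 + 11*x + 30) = x - 2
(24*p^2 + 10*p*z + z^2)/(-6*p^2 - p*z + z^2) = (24*p^2 + 10*p*z + z^2)/(-6*p^2 - p*z + z^2)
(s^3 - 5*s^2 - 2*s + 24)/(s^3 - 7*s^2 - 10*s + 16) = (s^2 - 7*s + 12)/(s^2 - 9*s + 8)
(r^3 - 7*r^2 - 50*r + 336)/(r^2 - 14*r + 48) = r + 7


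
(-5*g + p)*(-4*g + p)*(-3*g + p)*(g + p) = -60*g^4 - 13*g^3*p + 35*g^2*p^2 - 11*g*p^3 + p^4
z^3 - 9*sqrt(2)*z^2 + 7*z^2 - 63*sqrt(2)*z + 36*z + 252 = (z + 7)*(z - 6*sqrt(2))*(z - 3*sqrt(2))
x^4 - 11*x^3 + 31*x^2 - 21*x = x*(x - 7)*(x - 3)*(x - 1)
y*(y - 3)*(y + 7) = y^3 + 4*y^2 - 21*y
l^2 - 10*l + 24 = (l - 6)*(l - 4)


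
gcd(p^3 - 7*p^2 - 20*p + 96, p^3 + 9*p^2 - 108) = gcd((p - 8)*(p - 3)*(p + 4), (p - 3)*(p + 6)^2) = p - 3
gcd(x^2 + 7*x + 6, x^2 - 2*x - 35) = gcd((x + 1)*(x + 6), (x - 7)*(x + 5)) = 1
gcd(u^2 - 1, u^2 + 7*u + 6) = u + 1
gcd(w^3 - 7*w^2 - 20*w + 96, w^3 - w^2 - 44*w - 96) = w^2 - 4*w - 32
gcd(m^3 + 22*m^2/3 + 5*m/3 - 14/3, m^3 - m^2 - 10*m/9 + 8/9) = m^2 + m/3 - 2/3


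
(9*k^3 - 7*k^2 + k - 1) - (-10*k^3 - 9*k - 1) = 19*k^3 - 7*k^2 + 10*k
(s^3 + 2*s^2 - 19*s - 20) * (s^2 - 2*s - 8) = s^5 - 31*s^3 + 2*s^2 + 192*s + 160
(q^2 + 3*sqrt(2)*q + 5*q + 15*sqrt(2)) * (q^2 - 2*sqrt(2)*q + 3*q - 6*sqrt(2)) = q^4 + sqrt(2)*q^3 + 8*q^3 + 3*q^2 + 8*sqrt(2)*q^2 - 96*q + 15*sqrt(2)*q - 180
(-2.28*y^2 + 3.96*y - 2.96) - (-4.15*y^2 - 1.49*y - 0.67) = 1.87*y^2 + 5.45*y - 2.29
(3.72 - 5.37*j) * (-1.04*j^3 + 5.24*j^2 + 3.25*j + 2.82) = 5.5848*j^4 - 32.0076*j^3 + 2.0403*j^2 - 3.0534*j + 10.4904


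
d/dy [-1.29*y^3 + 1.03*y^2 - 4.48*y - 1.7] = -3.87*y^2 + 2.06*y - 4.48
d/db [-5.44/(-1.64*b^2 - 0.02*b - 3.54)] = (-17.8432*b - 0.1088)/(1.64*b^2 + 0.02*b + 3.54)^2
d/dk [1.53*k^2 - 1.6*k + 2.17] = 3.06*k - 1.6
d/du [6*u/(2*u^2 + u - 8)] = 6*(2*u^2 - u*(4*u + 1) + u - 8)/(2*u^2 + u - 8)^2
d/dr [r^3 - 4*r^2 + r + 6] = 3*r^2 - 8*r + 1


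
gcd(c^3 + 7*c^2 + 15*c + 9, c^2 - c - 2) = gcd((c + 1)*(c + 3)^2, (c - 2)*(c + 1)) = c + 1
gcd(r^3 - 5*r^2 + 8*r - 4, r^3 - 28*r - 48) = 1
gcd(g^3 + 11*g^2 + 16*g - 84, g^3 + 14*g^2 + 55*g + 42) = g^2 + 13*g + 42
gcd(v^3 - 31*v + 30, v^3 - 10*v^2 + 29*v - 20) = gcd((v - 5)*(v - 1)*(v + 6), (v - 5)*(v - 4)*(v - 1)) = v^2 - 6*v + 5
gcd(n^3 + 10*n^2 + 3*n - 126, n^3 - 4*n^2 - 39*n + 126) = n^2 + 3*n - 18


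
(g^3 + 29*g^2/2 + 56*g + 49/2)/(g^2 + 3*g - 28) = (2*g^2 + 15*g + 7)/(2*(g - 4))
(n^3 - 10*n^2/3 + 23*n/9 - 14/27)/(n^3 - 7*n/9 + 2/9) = (n - 7/3)/(n + 1)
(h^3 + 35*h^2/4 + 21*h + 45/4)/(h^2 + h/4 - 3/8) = 2*(h^2 + 8*h + 15)/(2*h - 1)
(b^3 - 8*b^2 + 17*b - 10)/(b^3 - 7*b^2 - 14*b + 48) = (b^2 - 6*b + 5)/(b^2 - 5*b - 24)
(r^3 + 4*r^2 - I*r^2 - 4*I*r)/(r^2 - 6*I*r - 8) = r*(r^2 + r*(4 - I) - 4*I)/(r^2 - 6*I*r - 8)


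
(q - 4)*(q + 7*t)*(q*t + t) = q^3*t + 7*q^2*t^2 - 3*q^2*t - 21*q*t^2 - 4*q*t - 28*t^2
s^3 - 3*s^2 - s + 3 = (s - 3)*(s - 1)*(s + 1)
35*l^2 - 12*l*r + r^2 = (-7*l + r)*(-5*l + r)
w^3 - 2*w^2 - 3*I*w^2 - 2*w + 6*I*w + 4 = (w - 2)*(w - 2*I)*(w - I)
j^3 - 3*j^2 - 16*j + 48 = (j - 4)*(j - 3)*(j + 4)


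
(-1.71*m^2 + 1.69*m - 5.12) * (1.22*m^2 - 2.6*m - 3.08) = -2.0862*m^4 + 6.5078*m^3 - 5.3736*m^2 + 8.1068*m + 15.7696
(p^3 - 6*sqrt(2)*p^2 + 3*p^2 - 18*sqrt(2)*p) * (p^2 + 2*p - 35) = p^5 - 6*sqrt(2)*p^4 + 5*p^4 - 30*sqrt(2)*p^3 - 29*p^3 - 105*p^2 + 174*sqrt(2)*p^2 + 630*sqrt(2)*p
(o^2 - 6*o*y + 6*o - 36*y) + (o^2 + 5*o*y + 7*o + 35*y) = 2*o^2 - o*y + 13*o - y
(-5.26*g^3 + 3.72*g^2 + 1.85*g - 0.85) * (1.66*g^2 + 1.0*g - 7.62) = -8.7316*g^5 + 0.9152*g^4 + 46.8722*g^3 - 27.9074*g^2 - 14.947*g + 6.477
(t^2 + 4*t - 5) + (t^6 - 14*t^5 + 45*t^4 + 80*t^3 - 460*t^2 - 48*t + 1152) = t^6 - 14*t^5 + 45*t^4 + 80*t^3 - 459*t^2 - 44*t + 1147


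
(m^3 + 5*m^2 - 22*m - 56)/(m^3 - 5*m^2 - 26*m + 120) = (m^2 + 9*m + 14)/(m^2 - m - 30)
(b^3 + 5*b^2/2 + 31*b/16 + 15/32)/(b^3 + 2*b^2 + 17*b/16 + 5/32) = (4*b + 3)/(4*b + 1)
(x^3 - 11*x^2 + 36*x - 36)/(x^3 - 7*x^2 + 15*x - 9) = (x^2 - 8*x + 12)/(x^2 - 4*x + 3)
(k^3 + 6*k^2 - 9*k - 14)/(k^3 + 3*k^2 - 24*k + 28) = (k + 1)/(k - 2)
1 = 1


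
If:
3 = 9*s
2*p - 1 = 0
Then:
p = 1/2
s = 1/3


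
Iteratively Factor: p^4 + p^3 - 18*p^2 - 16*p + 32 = (p + 2)*(p^3 - p^2 - 16*p + 16) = (p - 4)*(p + 2)*(p^2 + 3*p - 4) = (p - 4)*(p - 1)*(p + 2)*(p + 4)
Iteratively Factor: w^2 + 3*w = (w + 3)*(w)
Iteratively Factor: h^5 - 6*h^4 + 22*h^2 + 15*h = (h - 5)*(h^4 - h^3 - 5*h^2 - 3*h) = (h - 5)*(h + 1)*(h^3 - 2*h^2 - 3*h) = (h - 5)*(h - 3)*(h + 1)*(h^2 + h) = h*(h - 5)*(h - 3)*(h + 1)*(h + 1)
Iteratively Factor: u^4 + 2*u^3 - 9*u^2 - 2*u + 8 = (u + 1)*(u^3 + u^2 - 10*u + 8) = (u + 1)*(u + 4)*(u^2 - 3*u + 2) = (u - 2)*(u + 1)*(u + 4)*(u - 1)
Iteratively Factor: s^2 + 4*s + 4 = (s + 2)*(s + 2)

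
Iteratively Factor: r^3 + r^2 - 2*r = (r + 2)*(r^2 - r) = r*(r + 2)*(r - 1)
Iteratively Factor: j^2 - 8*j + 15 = (j - 5)*(j - 3)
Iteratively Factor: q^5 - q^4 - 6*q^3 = (q + 2)*(q^4 - 3*q^3) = q*(q + 2)*(q^3 - 3*q^2) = q*(q - 3)*(q + 2)*(q^2) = q^2*(q - 3)*(q + 2)*(q)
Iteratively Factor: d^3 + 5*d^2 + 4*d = (d + 4)*(d^2 + d) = d*(d + 4)*(d + 1)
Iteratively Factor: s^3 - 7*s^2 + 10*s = (s)*(s^2 - 7*s + 10) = s*(s - 5)*(s - 2)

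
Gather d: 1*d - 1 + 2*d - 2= 3*d - 3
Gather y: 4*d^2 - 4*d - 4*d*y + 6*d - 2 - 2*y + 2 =4*d^2 + 2*d + y*(-4*d - 2)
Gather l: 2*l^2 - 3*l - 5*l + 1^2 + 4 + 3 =2*l^2 - 8*l + 8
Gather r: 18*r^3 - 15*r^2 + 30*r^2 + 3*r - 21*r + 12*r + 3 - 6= 18*r^3 + 15*r^2 - 6*r - 3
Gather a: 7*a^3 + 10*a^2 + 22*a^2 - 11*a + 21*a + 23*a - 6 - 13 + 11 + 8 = 7*a^3 + 32*a^2 + 33*a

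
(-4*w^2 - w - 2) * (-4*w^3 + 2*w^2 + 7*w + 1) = 16*w^5 - 4*w^4 - 22*w^3 - 15*w^2 - 15*w - 2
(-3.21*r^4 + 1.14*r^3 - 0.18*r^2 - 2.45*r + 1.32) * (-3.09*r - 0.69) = 9.9189*r^5 - 1.3077*r^4 - 0.2304*r^3 + 7.6947*r^2 - 2.3883*r - 0.9108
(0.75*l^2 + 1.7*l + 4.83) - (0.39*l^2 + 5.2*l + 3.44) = 0.36*l^2 - 3.5*l + 1.39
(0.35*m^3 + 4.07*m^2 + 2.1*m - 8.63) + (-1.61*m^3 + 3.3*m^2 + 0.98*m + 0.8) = -1.26*m^3 + 7.37*m^2 + 3.08*m - 7.83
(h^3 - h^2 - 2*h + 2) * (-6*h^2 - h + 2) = -6*h^5 + 5*h^4 + 15*h^3 - 12*h^2 - 6*h + 4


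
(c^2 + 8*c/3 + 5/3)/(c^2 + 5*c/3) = (c + 1)/c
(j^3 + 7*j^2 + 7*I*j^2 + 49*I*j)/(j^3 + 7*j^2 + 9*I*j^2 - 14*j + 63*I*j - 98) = j/(j + 2*I)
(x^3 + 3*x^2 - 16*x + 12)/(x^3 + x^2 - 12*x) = (x^3 + 3*x^2 - 16*x + 12)/(x*(x^2 + x - 12))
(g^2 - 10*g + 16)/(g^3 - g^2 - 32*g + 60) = (g - 8)/(g^2 + g - 30)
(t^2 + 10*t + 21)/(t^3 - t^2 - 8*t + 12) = (t + 7)/(t^2 - 4*t + 4)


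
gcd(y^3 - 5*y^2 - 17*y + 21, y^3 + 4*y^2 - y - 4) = y - 1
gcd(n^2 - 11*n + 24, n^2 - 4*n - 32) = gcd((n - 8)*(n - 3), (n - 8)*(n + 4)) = n - 8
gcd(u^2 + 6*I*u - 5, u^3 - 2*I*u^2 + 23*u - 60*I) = u + 5*I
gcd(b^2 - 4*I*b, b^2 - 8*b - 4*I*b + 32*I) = b - 4*I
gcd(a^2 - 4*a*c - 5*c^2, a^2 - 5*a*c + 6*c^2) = 1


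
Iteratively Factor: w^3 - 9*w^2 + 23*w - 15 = (w - 3)*(w^2 - 6*w + 5) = (w - 5)*(w - 3)*(w - 1)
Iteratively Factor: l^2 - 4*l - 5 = (l - 5)*(l + 1)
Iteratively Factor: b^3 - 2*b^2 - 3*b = (b)*(b^2 - 2*b - 3) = b*(b + 1)*(b - 3)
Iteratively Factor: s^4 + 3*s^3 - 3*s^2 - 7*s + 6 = (s - 1)*(s^3 + 4*s^2 + s - 6) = (s - 1)*(s + 2)*(s^2 + 2*s - 3) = (s - 1)^2*(s + 2)*(s + 3)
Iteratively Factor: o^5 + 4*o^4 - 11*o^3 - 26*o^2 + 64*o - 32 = (o + 4)*(o^4 - 11*o^2 + 18*o - 8) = (o - 1)*(o + 4)*(o^3 + o^2 - 10*o + 8) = (o - 2)*(o - 1)*(o + 4)*(o^2 + 3*o - 4) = (o - 2)*(o - 1)^2*(o + 4)*(o + 4)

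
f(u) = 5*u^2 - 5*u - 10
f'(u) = 10*u - 5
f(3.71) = 40.27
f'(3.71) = 32.10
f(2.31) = 5.13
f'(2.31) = 18.10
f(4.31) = 61.33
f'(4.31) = 38.10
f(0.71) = -11.03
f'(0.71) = 2.10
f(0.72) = -11.01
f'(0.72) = 2.20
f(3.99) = 49.65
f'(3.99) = 34.90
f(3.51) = 34.05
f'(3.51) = 30.10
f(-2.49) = 33.45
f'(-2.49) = -29.90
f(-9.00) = 440.00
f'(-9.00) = -95.00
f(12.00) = 650.00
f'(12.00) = 115.00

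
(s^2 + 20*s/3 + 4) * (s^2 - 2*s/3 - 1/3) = s^4 + 6*s^3 - 7*s^2/9 - 44*s/9 - 4/3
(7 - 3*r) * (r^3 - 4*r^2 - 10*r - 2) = -3*r^4 + 19*r^3 + 2*r^2 - 64*r - 14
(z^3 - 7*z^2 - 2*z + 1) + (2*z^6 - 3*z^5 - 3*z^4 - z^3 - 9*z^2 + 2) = 2*z^6 - 3*z^5 - 3*z^4 - 16*z^2 - 2*z + 3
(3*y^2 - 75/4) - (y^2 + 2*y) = 2*y^2 - 2*y - 75/4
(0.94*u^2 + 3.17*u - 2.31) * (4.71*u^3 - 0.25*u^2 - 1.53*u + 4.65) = 4.4274*u^5 + 14.6957*u^4 - 13.1108*u^3 + 0.0983999999999998*u^2 + 18.2748*u - 10.7415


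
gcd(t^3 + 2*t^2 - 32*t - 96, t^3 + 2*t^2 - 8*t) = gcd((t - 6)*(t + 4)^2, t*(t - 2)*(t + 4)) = t + 4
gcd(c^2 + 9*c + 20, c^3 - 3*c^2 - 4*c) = 1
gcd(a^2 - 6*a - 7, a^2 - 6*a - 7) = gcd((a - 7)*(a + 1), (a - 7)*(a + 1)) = a^2 - 6*a - 7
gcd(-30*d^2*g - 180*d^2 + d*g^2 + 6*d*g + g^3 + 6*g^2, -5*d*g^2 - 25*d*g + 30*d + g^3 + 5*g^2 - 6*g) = 5*d*g + 30*d - g^2 - 6*g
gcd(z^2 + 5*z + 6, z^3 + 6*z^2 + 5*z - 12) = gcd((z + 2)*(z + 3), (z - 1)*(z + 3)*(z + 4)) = z + 3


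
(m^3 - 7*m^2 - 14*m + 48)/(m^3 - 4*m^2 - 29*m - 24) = (m - 2)/(m + 1)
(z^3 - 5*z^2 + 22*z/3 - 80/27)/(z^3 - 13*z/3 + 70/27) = (3*z - 8)/(3*z + 7)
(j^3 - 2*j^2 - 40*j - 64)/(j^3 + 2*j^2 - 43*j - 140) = (j^2 - 6*j - 16)/(j^2 - 2*j - 35)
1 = 1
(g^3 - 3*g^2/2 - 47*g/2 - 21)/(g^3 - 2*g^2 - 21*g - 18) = (g + 7/2)/(g + 3)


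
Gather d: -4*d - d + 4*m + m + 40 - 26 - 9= -5*d + 5*m + 5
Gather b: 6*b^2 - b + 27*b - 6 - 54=6*b^2 + 26*b - 60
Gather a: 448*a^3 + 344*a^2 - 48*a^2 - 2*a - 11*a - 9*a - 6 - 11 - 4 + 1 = 448*a^3 + 296*a^2 - 22*a - 20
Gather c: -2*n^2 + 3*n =-2*n^2 + 3*n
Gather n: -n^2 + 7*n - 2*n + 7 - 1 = -n^2 + 5*n + 6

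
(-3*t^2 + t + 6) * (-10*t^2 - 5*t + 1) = 30*t^4 + 5*t^3 - 68*t^2 - 29*t + 6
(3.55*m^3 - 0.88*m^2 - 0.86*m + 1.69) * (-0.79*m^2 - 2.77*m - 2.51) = -2.8045*m^5 - 9.1383*m^4 - 5.7935*m^3 + 3.2559*m^2 - 2.5227*m - 4.2419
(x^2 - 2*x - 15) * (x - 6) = x^3 - 8*x^2 - 3*x + 90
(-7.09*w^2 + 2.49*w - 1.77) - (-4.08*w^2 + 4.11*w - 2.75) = -3.01*w^2 - 1.62*w + 0.98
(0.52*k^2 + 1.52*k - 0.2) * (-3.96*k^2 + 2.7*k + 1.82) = -2.0592*k^4 - 4.6152*k^3 + 5.8424*k^2 + 2.2264*k - 0.364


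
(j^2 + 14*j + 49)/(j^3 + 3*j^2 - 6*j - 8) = (j^2 + 14*j + 49)/(j^3 + 3*j^2 - 6*j - 8)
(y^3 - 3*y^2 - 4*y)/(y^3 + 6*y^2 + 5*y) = (y - 4)/(y + 5)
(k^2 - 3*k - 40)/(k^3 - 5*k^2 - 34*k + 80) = 1/(k - 2)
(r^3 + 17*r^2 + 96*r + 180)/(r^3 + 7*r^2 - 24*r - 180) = (r + 5)/(r - 5)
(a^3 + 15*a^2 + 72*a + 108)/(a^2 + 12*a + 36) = a + 3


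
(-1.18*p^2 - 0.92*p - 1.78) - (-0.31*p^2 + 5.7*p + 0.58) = -0.87*p^2 - 6.62*p - 2.36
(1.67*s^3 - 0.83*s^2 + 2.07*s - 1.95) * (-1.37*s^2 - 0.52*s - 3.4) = -2.2879*s^5 + 0.2687*s^4 - 8.0823*s^3 + 4.4171*s^2 - 6.024*s + 6.63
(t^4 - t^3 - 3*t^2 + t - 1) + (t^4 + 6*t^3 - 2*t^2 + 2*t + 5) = 2*t^4 + 5*t^3 - 5*t^2 + 3*t + 4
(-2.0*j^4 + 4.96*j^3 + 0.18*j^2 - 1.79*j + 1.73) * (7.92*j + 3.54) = -15.84*j^5 + 32.2032*j^4 + 18.984*j^3 - 13.5396*j^2 + 7.365*j + 6.1242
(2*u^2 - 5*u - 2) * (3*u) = 6*u^3 - 15*u^2 - 6*u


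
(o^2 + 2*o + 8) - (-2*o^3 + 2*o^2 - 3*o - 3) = 2*o^3 - o^2 + 5*o + 11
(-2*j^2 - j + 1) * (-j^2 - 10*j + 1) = 2*j^4 + 21*j^3 + 7*j^2 - 11*j + 1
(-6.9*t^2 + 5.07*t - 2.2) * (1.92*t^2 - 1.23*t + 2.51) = -13.248*t^4 + 18.2214*t^3 - 27.7791*t^2 + 15.4317*t - 5.522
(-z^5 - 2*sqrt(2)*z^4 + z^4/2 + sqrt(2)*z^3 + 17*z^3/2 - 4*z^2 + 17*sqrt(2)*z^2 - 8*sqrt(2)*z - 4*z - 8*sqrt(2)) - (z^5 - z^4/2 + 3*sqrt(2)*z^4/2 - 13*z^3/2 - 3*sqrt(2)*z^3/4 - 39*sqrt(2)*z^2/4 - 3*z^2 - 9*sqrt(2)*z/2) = -2*z^5 - 7*sqrt(2)*z^4/2 + z^4 + 7*sqrt(2)*z^3/4 + 15*z^3 - z^2 + 107*sqrt(2)*z^2/4 - 7*sqrt(2)*z/2 - 4*z - 8*sqrt(2)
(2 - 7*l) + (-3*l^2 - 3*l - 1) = -3*l^2 - 10*l + 1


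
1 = 1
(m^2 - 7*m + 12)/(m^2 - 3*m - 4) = (m - 3)/(m + 1)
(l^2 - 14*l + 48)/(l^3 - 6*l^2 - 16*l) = (l - 6)/(l*(l + 2))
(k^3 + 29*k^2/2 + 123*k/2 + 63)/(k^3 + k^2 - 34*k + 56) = (k^2 + 15*k/2 + 9)/(k^2 - 6*k + 8)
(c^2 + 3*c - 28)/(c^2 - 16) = (c + 7)/(c + 4)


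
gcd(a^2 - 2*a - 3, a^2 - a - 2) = a + 1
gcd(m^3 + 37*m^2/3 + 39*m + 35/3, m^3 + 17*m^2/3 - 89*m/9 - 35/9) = m^2 + 22*m/3 + 7/3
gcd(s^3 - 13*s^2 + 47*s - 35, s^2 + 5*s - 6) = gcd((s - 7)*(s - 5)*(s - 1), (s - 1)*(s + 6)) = s - 1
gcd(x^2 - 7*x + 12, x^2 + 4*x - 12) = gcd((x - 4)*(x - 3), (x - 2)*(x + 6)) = 1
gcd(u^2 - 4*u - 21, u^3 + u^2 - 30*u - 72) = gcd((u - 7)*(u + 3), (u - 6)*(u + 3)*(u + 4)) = u + 3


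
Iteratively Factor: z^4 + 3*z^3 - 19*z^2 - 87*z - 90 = (z + 3)*(z^3 - 19*z - 30) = (z + 2)*(z + 3)*(z^2 - 2*z - 15) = (z + 2)*(z + 3)^2*(z - 5)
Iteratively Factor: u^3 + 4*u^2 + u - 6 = (u - 1)*(u^2 + 5*u + 6) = (u - 1)*(u + 2)*(u + 3)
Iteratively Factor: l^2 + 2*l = (l)*(l + 2)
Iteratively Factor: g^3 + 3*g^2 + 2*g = (g)*(g^2 + 3*g + 2) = g*(g + 2)*(g + 1)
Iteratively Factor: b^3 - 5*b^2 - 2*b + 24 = (b + 2)*(b^2 - 7*b + 12) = (b - 4)*(b + 2)*(b - 3)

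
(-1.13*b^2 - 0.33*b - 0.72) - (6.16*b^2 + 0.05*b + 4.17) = -7.29*b^2 - 0.38*b - 4.89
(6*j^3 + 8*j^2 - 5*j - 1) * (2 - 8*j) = -48*j^4 - 52*j^3 + 56*j^2 - 2*j - 2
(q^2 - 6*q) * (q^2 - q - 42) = q^4 - 7*q^3 - 36*q^2 + 252*q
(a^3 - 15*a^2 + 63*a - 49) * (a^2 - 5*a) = a^5 - 20*a^4 + 138*a^3 - 364*a^2 + 245*a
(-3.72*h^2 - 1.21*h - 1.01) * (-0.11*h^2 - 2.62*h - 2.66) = 0.4092*h^4 + 9.8795*h^3 + 13.1765*h^2 + 5.8648*h + 2.6866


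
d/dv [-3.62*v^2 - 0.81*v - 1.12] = -7.24*v - 0.81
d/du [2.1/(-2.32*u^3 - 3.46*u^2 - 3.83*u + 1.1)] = (14.616*u^2 + 14.532*u + 8.043)/(2.32*u^3 + 3.46*u^2 + 3.83*u - 1.1)^2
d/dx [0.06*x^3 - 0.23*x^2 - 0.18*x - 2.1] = 0.18*x^2 - 0.46*x - 0.18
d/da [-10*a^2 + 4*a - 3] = 4 - 20*a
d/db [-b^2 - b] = -2*b - 1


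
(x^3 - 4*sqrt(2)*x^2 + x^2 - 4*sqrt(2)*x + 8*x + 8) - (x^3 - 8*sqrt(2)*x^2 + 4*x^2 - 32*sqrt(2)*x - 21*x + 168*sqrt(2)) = -3*x^2 + 4*sqrt(2)*x^2 + 29*x + 28*sqrt(2)*x - 168*sqrt(2) + 8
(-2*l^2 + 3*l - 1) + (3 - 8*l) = -2*l^2 - 5*l + 2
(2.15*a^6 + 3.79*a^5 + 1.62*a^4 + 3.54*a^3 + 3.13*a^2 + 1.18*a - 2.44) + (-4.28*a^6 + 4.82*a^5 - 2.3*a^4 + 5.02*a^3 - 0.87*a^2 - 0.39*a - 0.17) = -2.13*a^6 + 8.61*a^5 - 0.68*a^4 + 8.56*a^3 + 2.26*a^2 + 0.79*a - 2.61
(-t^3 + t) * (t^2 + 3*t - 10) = -t^5 - 3*t^4 + 11*t^3 + 3*t^2 - 10*t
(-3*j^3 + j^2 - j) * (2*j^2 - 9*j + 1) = -6*j^5 + 29*j^4 - 14*j^3 + 10*j^2 - j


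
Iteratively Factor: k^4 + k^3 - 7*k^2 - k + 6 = (k + 1)*(k^3 - 7*k + 6) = (k - 1)*(k + 1)*(k^2 + k - 6) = (k - 2)*(k - 1)*(k + 1)*(k + 3)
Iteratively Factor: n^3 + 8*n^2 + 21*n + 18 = (n + 3)*(n^2 + 5*n + 6) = (n + 3)^2*(n + 2)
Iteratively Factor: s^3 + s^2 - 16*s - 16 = (s - 4)*(s^2 + 5*s + 4) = (s - 4)*(s + 1)*(s + 4)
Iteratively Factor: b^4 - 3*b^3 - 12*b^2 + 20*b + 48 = (b + 2)*(b^3 - 5*b^2 - 2*b + 24) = (b - 3)*(b + 2)*(b^2 - 2*b - 8) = (b - 4)*(b - 3)*(b + 2)*(b + 2)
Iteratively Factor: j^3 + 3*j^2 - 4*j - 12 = (j + 3)*(j^2 - 4) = (j - 2)*(j + 3)*(j + 2)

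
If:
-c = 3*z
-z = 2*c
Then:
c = 0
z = 0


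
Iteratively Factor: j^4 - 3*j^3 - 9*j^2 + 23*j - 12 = (j - 4)*(j^3 + j^2 - 5*j + 3) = (j - 4)*(j + 3)*(j^2 - 2*j + 1) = (j - 4)*(j - 1)*(j + 3)*(j - 1)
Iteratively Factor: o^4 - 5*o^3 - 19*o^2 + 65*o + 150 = (o + 2)*(o^3 - 7*o^2 - 5*o + 75) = (o - 5)*(o + 2)*(o^2 - 2*o - 15) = (o - 5)*(o + 2)*(o + 3)*(o - 5)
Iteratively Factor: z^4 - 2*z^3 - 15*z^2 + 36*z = (z - 3)*(z^3 + z^2 - 12*z) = (z - 3)*(z + 4)*(z^2 - 3*z) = (z - 3)^2*(z + 4)*(z)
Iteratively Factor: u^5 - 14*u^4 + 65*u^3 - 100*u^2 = (u)*(u^4 - 14*u^3 + 65*u^2 - 100*u) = u*(u - 5)*(u^3 - 9*u^2 + 20*u) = u^2*(u - 5)*(u^2 - 9*u + 20) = u^2*(u - 5)*(u - 4)*(u - 5)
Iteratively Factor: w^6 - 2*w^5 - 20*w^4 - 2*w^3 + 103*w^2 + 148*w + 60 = (w + 1)*(w^5 - 3*w^4 - 17*w^3 + 15*w^2 + 88*w + 60) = (w - 3)*(w + 1)*(w^4 - 17*w^2 - 36*w - 20) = (w - 3)*(w + 1)*(w + 2)*(w^3 - 2*w^2 - 13*w - 10) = (w - 3)*(w + 1)*(w + 2)^2*(w^2 - 4*w - 5) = (w - 5)*(w - 3)*(w + 1)*(w + 2)^2*(w + 1)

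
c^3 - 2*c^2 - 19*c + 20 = (c - 5)*(c - 1)*(c + 4)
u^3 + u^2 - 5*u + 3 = (u - 1)^2*(u + 3)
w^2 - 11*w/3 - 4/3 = (w - 4)*(w + 1/3)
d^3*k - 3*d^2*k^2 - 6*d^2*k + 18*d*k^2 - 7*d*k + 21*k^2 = (d - 7)*(d - 3*k)*(d*k + k)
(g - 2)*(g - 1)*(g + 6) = g^3 + 3*g^2 - 16*g + 12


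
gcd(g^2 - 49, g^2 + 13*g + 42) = g + 7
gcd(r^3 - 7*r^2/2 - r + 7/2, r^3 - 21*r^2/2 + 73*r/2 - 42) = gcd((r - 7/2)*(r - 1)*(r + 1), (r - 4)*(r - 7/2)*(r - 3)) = r - 7/2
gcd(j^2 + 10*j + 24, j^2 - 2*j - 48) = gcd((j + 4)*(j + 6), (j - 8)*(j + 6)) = j + 6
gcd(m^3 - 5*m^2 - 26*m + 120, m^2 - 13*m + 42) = m - 6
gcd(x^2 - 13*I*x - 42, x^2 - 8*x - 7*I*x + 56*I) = x - 7*I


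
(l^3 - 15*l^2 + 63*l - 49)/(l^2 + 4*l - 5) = (l^2 - 14*l + 49)/(l + 5)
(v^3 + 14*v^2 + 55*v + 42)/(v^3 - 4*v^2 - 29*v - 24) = (v^2 + 13*v + 42)/(v^2 - 5*v - 24)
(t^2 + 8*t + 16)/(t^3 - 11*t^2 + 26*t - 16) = (t^2 + 8*t + 16)/(t^3 - 11*t^2 + 26*t - 16)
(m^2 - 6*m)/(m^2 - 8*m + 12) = m/(m - 2)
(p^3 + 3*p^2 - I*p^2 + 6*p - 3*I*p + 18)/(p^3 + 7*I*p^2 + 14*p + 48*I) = (p + 3)/(p + 8*I)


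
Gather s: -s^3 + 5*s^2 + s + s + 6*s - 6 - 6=-s^3 + 5*s^2 + 8*s - 12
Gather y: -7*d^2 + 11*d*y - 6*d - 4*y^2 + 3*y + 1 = -7*d^2 - 6*d - 4*y^2 + y*(11*d + 3) + 1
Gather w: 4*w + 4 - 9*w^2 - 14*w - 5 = -9*w^2 - 10*w - 1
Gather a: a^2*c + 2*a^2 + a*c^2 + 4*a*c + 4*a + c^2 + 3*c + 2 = a^2*(c + 2) + a*(c^2 + 4*c + 4) + c^2 + 3*c + 2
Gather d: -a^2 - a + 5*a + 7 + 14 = -a^2 + 4*a + 21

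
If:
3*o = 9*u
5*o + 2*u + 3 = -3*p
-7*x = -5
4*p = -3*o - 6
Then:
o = 18/41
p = -75/41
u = 6/41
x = 5/7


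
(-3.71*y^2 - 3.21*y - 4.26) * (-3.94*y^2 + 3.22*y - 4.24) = 14.6174*y^4 + 0.701199999999998*y^3 + 22.1786*y^2 - 0.1068*y + 18.0624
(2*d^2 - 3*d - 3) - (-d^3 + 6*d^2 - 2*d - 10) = d^3 - 4*d^2 - d + 7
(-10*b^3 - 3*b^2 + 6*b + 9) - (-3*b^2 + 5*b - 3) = -10*b^3 + b + 12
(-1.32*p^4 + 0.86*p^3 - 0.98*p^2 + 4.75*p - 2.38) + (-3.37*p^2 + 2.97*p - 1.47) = -1.32*p^4 + 0.86*p^3 - 4.35*p^2 + 7.72*p - 3.85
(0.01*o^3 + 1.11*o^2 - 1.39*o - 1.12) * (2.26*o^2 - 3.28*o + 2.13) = 0.0226*o^5 + 2.4758*o^4 - 6.7609*o^3 + 4.3923*o^2 + 0.7129*o - 2.3856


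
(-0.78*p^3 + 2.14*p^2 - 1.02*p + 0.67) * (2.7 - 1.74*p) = 1.3572*p^4 - 5.8296*p^3 + 7.5528*p^2 - 3.9198*p + 1.809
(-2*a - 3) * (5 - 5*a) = 10*a^2 + 5*a - 15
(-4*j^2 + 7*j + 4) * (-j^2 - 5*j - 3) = 4*j^4 + 13*j^3 - 27*j^2 - 41*j - 12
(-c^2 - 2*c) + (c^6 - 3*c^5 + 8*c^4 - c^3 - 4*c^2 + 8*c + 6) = c^6 - 3*c^5 + 8*c^4 - c^3 - 5*c^2 + 6*c + 6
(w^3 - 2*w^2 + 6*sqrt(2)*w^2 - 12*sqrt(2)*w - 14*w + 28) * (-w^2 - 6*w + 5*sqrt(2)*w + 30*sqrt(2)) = -w^5 - 4*w^4 - sqrt(2)*w^4 - 4*sqrt(2)*w^3 + 86*w^3 - 58*sqrt(2)*w^2 + 296*w^2 - 888*w - 280*sqrt(2)*w + 840*sqrt(2)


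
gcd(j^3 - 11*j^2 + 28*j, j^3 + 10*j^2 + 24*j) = j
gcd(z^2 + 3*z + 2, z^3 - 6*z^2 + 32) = z + 2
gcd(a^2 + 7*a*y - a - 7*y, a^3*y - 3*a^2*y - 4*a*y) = 1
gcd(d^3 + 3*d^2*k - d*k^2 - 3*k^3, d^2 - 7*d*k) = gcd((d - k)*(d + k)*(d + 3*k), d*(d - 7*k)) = 1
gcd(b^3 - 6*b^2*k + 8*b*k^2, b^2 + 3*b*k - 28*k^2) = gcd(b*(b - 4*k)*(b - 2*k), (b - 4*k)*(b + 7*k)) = b - 4*k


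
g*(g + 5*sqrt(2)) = g^2 + 5*sqrt(2)*g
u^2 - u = u*(u - 1)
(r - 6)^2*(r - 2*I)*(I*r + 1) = I*r^4 + 3*r^3 - 12*I*r^3 - 36*r^2 + 34*I*r^2 + 108*r + 24*I*r - 72*I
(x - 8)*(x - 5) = x^2 - 13*x + 40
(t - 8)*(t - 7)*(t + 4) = t^3 - 11*t^2 - 4*t + 224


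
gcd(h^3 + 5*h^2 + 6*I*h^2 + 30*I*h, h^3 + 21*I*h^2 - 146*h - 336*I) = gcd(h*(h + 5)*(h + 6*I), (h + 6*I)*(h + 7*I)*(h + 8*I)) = h + 6*I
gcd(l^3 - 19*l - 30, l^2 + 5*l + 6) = l^2 + 5*l + 6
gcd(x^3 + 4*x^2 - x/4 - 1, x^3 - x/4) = x^2 - 1/4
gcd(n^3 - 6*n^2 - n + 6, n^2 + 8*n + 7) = n + 1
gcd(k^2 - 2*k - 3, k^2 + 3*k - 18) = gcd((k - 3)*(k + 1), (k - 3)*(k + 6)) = k - 3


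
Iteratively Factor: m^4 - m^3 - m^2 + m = (m + 1)*(m^3 - 2*m^2 + m) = (m - 1)*(m + 1)*(m^2 - m) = (m - 1)^2*(m + 1)*(m)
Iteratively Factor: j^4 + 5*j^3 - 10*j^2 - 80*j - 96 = (j + 4)*(j^3 + j^2 - 14*j - 24) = (j + 2)*(j + 4)*(j^2 - j - 12) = (j - 4)*(j + 2)*(j + 4)*(j + 3)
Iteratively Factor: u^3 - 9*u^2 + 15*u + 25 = (u + 1)*(u^2 - 10*u + 25) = (u - 5)*(u + 1)*(u - 5)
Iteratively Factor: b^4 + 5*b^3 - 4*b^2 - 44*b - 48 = (b - 3)*(b^3 + 8*b^2 + 20*b + 16) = (b - 3)*(b + 2)*(b^2 + 6*b + 8) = (b - 3)*(b + 2)^2*(b + 4)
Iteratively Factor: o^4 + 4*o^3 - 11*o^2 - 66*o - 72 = (o + 2)*(o^3 + 2*o^2 - 15*o - 36) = (o + 2)*(o + 3)*(o^2 - o - 12) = (o + 2)*(o + 3)^2*(o - 4)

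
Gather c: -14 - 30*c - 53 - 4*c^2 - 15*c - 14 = -4*c^2 - 45*c - 81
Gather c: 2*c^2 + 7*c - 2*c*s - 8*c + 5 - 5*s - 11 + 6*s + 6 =2*c^2 + c*(-2*s - 1) + s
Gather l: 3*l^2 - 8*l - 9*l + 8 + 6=3*l^2 - 17*l + 14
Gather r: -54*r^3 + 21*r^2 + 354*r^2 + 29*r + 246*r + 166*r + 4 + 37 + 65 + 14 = -54*r^3 + 375*r^2 + 441*r + 120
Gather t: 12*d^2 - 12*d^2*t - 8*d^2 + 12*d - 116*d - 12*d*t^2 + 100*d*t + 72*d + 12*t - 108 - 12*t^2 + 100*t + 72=4*d^2 - 32*d + t^2*(-12*d - 12) + t*(-12*d^2 + 100*d + 112) - 36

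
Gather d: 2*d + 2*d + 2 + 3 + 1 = 4*d + 6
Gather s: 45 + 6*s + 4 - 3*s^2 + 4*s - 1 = -3*s^2 + 10*s + 48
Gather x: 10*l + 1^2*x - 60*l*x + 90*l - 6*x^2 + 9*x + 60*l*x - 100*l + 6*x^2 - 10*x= 0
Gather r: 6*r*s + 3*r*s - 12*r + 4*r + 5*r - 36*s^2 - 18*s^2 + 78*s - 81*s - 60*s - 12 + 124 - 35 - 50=r*(9*s - 3) - 54*s^2 - 63*s + 27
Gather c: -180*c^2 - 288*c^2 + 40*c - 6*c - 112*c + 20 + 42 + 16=-468*c^2 - 78*c + 78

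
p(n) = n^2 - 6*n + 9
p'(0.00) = -6.00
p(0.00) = 9.00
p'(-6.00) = -18.00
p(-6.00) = 81.00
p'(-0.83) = -7.66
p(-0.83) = 14.67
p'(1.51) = -2.98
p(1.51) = 2.22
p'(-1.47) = -8.94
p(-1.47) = 19.98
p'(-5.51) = -17.02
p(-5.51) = 72.42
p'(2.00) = -2.00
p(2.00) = 1.00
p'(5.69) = 5.38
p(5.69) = 7.24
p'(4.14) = 2.28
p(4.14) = 1.30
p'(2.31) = -1.38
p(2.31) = 0.48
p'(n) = 2*n - 6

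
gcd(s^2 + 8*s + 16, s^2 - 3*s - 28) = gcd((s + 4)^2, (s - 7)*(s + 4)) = s + 4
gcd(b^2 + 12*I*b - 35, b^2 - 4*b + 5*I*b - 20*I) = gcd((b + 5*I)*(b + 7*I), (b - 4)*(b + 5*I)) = b + 5*I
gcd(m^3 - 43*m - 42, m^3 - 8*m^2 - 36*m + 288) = m + 6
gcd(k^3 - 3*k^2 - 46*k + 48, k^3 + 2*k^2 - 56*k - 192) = k^2 - 2*k - 48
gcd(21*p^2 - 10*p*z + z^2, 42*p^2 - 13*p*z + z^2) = -7*p + z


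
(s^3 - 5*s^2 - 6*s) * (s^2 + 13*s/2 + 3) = s^5 + 3*s^4/2 - 71*s^3/2 - 54*s^2 - 18*s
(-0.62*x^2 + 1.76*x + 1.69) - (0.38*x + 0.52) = -0.62*x^2 + 1.38*x + 1.17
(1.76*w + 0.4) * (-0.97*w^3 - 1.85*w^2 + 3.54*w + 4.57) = -1.7072*w^4 - 3.644*w^3 + 5.4904*w^2 + 9.4592*w + 1.828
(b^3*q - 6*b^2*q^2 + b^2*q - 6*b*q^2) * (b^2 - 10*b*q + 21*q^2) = b^5*q - 16*b^4*q^2 + b^4*q + 81*b^3*q^3 - 16*b^3*q^2 - 126*b^2*q^4 + 81*b^2*q^3 - 126*b*q^4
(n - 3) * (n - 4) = n^2 - 7*n + 12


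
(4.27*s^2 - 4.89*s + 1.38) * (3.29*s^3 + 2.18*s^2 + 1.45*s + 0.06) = 14.0483*s^5 - 6.7795*s^4 + 0.0715000000000003*s^3 - 3.8259*s^2 + 1.7076*s + 0.0828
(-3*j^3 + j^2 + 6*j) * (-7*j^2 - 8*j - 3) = 21*j^5 + 17*j^4 - 41*j^3 - 51*j^2 - 18*j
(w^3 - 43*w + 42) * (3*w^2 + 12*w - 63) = 3*w^5 + 12*w^4 - 192*w^3 - 390*w^2 + 3213*w - 2646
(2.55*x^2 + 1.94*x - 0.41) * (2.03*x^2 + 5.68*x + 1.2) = 5.1765*x^4 + 18.4222*x^3 + 13.2469*x^2 - 0.000799999999999912*x - 0.492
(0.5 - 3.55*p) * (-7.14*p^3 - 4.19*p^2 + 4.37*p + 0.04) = 25.347*p^4 + 11.3045*p^3 - 17.6085*p^2 + 2.043*p + 0.02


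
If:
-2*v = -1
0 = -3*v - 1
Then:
No Solution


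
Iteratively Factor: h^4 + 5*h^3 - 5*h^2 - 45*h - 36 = (h + 3)*(h^3 + 2*h^2 - 11*h - 12) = (h + 3)*(h + 4)*(h^2 - 2*h - 3) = (h - 3)*(h + 3)*(h + 4)*(h + 1)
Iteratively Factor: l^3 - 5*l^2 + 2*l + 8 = (l + 1)*(l^2 - 6*l + 8) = (l - 4)*(l + 1)*(l - 2)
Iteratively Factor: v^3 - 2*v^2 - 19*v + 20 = (v + 4)*(v^2 - 6*v + 5) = (v - 1)*(v + 4)*(v - 5)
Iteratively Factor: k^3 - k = (k)*(k^2 - 1) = k*(k + 1)*(k - 1)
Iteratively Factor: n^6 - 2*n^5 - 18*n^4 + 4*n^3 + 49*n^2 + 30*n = (n)*(n^5 - 2*n^4 - 18*n^3 + 4*n^2 + 49*n + 30) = n*(n + 1)*(n^4 - 3*n^3 - 15*n^2 + 19*n + 30) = n*(n + 1)*(n + 3)*(n^3 - 6*n^2 + 3*n + 10) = n*(n + 1)^2*(n + 3)*(n^2 - 7*n + 10) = n*(n - 2)*(n + 1)^2*(n + 3)*(n - 5)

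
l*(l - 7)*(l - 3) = l^3 - 10*l^2 + 21*l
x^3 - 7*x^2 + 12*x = x*(x - 4)*(x - 3)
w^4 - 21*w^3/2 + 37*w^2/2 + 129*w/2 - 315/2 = (w - 7)*(w - 3)^2*(w + 5/2)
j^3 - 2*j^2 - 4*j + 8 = (j - 2)^2*(j + 2)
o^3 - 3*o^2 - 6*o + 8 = (o - 4)*(o - 1)*(o + 2)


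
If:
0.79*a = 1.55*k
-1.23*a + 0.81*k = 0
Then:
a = 0.00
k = 0.00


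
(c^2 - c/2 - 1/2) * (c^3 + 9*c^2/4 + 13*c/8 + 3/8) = c^5 + 7*c^4/4 - 25*c^2/16 - c - 3/16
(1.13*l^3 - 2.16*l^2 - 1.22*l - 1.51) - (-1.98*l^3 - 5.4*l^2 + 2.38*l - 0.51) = 3.11*l^3 + 3.24*l^2 - 3.6*l - 1.0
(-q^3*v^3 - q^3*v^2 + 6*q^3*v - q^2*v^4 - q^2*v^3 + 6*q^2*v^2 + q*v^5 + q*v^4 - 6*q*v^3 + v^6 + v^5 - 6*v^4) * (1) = -q^3*v^3 - q^3*v^2 + 6*q^3*v - q^2*v^4 - q^2*v^3 + 6*q^2*v^2 + q*v^5 + q*v^4 - 6*q*v^3 + v^6 + v^5 - 6*v^4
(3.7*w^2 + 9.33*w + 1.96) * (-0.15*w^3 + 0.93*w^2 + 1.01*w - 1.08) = -0.555*w^5 + 2.0415*w^4 + 12.1199*w^3 + 7.2501*w^2 - 8.0968*w - 2.1168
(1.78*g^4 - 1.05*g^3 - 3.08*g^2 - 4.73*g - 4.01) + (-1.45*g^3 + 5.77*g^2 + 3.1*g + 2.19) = 1.78*g^4 - 2.5*g^3 + 2.69*g^2 - 1.63*g - 1.82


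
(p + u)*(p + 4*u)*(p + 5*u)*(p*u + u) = p^4*u + 10*p^3*u^2 + p^3*u + 29*p^2*u^3 + 10*p^2*u^2 + 20*p*u^4 + 29*p*u^3 + 20*u^4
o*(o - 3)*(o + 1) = o^3 - 2*o^2 - 3*o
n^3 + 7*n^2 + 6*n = n*(n + 1)*(n + 6)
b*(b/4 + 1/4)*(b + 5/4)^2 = b^4/4 + 7*b^3/8 + 65*b^2/64 + 25*b/64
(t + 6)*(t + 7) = t^2 + 13*t + 42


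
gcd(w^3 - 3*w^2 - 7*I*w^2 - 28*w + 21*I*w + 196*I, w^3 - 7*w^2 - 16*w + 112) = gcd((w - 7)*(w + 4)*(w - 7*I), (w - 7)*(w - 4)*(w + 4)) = w^2 - 3*w - 28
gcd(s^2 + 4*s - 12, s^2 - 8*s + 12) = s - 2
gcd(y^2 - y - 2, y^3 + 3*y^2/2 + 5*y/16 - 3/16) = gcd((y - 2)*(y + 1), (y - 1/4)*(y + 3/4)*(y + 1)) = y + 1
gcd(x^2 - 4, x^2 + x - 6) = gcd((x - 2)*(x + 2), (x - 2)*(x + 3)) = x - 2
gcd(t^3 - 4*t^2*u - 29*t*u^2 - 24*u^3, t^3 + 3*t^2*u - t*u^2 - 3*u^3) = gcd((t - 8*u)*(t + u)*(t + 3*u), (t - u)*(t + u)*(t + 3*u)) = t^2 + 4*t*u + 3*u^2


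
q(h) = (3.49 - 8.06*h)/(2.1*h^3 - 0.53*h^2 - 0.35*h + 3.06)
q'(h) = (3.49 - 8.06*h)*(-6.3*h^2 + 1.06*h + 0.35)/(2.1*h^3 - 0.53*h^2 - 0.35*h + 3.06)^2 - 8.06/(2.1*h^3 - 0.53*h^2 - 0.35*h + 3.06)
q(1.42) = -1.06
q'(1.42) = 0.46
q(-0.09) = 1.37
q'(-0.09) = -2.52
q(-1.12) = -76.71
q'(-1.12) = -4059.04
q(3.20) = -0.34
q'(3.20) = 0.19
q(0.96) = -1.04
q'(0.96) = -0.84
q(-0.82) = 5.51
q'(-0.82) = -18.70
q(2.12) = -0.68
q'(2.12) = 0.47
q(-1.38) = -4.89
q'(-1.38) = -18.80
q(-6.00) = -0.11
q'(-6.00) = -0.04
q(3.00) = -0.38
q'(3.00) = 0.23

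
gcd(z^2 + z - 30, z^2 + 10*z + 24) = z + 6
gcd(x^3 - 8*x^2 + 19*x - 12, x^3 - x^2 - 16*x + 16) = x^2 - 5*x + 4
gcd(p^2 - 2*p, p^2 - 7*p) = p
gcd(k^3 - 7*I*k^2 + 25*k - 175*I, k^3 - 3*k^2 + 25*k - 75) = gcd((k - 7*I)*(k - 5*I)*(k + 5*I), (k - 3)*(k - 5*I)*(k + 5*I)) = k^2 + 25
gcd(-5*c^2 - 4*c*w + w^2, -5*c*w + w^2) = -5*c + w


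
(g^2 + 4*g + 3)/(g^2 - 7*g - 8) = (g + 3)/(g - 8)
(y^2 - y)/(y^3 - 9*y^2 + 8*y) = 1/(y - 8)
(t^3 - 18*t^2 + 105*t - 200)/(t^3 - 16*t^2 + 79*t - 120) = (t - 5)/(t - 3)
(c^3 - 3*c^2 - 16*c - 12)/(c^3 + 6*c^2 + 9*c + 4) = (c^2 - 4*c - 12)/(c^2 + 5*c + 4)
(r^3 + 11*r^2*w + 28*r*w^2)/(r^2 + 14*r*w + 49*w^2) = r*(r + 4*w)/(r + 7*w)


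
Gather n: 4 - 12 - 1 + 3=-6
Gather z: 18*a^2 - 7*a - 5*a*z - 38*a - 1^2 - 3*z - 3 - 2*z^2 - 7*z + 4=18*a^2 - 45*a - 2*z^2 + z*(-5*a - 10)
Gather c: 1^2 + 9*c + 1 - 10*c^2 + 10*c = -10*c^2 + 19*c + 2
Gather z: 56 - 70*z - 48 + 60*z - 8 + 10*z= 0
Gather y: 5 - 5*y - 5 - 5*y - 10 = -10*y - 10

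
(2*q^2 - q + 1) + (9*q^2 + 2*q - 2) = 11*q^2 + q - 1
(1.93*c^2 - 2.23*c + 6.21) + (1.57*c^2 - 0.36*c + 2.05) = 3.5*c^2 - 2.59*c + 8.26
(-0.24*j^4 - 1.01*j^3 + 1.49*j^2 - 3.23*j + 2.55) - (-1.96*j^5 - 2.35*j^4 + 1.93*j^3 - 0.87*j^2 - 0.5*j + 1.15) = 1.96*j^5 + 2.11*j^4 - 2.94*j^3 + 2.36*j^2 - 2.73*j + 1.4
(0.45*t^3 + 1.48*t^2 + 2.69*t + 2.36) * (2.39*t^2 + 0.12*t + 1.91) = 1.0755*t^5 + 3.5912*t^4 + 7.4662*t^3 + 8.79*t^2 + 5.4211*t + 4.5076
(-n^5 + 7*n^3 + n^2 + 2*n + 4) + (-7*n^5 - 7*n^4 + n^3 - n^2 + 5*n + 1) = -8*n^5 - 7*n^4 + 8*n^3 + 7*n + 5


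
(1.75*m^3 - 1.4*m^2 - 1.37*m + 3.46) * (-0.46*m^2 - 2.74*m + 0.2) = -0.805*m^5 - 4.151*m^4 + 4.8162*m^3 + 1.8822*m^2 - 9.7544*m + 0.692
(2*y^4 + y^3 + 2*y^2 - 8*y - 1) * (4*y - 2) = 8*y^5 + 6*y^3 - 36*y^2 + 12*y + 2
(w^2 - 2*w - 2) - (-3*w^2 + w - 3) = 4*w^2 - 3*w + 1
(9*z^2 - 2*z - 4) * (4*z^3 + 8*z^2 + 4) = 36*z^5 + 64*z^4 - 32*z^3 + 4*z^2 - 8*z - 16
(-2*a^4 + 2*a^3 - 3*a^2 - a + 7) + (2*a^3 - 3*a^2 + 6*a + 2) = -2*a^4 + 4*a^3 - 6*a^2 + 5*a + 9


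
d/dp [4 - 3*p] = -3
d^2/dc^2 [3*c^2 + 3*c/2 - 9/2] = 6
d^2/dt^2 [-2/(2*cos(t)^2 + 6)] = 2*(2*sin(t)^4 + 5*sin(t)^2 - 4)/(cos(t)^2 + 3)^3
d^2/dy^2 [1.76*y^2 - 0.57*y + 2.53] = 3.52000000000000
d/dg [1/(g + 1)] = -1/(g + 1)^2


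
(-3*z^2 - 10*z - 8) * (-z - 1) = 3*z^3 + 13*z^2 + 18*z + 8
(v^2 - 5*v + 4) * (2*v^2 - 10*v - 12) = 2*v^4 - 20*v^3 + 46*v^2 + 20*v - 48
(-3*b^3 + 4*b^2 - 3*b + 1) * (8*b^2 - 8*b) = -24*b^5 + 56*b^4 - 56*b^3 + 32*b^2 - 8*b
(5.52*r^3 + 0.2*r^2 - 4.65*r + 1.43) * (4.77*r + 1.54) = 26.3304*r^4 + 9.4548*r^3 - 21.8725*r^2 - 0.339900000000001*r + 2.2022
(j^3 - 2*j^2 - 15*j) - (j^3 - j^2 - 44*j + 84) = -j^2 + 29*j - 84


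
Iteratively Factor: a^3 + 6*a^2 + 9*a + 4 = (a + 1)*(a^2 + 5*a + 4) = (a + 1)*(a + 4)*(a + 1)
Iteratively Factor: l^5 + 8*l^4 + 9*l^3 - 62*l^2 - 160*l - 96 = (l + 2)*(l^4 + 6*l^3 - 3*l^2 - 56*l - 48) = (l + 2)*(l + 4)*(l^3 + 2*l^2 - 11*l - 12) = (l - 3)*(l + 2)*(l + 4)*(l^2 + 5*l + 4) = (l - 3)*(l + 1)*(l + 2)*(l + 4)*(l + 4)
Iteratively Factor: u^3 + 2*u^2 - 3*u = (u)*(u^2 + 2*u - 3) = u*(u - 1)*(u + 3)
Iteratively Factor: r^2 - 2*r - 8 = (r - 4)*(r + 2)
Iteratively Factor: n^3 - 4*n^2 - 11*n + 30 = (n + 3)*(n^2 - 7*n + 10) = (n - 5)*(n + 3)*(n - 2)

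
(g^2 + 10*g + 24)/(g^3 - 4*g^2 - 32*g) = (g + 6)/(g*(g - 8))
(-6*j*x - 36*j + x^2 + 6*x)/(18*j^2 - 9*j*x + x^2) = (x + 6)/(-3*j + x)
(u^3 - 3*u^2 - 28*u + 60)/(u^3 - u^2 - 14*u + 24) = (u^2 - u - 30)/(u^2 + u - 12)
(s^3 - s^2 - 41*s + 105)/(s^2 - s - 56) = (s^2 - 8*s + 15)/(s - 8)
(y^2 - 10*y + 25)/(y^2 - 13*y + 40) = (y - 5)/(y - 8)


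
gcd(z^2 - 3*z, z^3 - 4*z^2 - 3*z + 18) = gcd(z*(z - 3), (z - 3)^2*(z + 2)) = z - 3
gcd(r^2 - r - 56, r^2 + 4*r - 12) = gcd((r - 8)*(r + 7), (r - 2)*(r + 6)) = 1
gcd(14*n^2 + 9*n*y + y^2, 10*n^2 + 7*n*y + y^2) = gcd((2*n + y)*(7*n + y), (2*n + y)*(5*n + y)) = 2*n + y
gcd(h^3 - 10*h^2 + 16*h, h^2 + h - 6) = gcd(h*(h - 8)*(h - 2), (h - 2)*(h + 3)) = h - 2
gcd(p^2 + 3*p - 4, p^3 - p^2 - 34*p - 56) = p + 4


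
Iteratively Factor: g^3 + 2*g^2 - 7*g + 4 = (g - 1)*(g^2 + 3*g - 4) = (g - 1)^2*(g + 4)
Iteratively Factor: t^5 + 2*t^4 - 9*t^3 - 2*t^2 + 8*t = (t - 2)*(t^4 + 4*t^3 - t^2 - 4*t) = t*(t - 2)*(t^3 + 4*t^2 - t - 4) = t*(t - 2)*(t - 1)*(t^2 + 5*t + 4) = t*(t - 2)*(t - 1)*(t + 1)*(t + 4)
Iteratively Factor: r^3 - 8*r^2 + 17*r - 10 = (r - 2)*(r^2 - 6*r + 5) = (r - 2)*(r - 1)*(r - 5)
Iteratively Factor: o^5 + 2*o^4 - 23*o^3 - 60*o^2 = (o - 5)*(o^4 + 7*o^3 + 12*o^2) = o*(o - 5)*(o^3 + 7*o^2 + 12*o) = o*(o - 5)*(o + 3)*(o^2 + 4*o) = o^2*(o - 5)*(o + 3)*(o + 4)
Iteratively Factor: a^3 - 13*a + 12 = (a - 1)*(a^2 + a - 12) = (a - 3)*(a - 1)*(a + 4)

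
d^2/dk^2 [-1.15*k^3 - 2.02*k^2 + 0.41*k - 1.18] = -6.9*k - 4.04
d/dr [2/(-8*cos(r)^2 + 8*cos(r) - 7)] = 16*(sin(r) - sin(2*r))/(8*cos(r) - 4*cos(2*r) - 11)^2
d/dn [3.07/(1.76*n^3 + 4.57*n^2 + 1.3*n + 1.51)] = (-16.2096*n^2 - 28.0598*n - 3.991)/(1.76*n^3 + 4.57*n^2 + 1.3*n + 1.51)^2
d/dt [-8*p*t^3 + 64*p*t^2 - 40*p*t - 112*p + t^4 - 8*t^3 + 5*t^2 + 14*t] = -24*p*t^2 + 128*p*t - 40*p + 4*t^3 - 24*t^2 + 10*t + 14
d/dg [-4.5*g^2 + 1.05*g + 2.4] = 1.05 - 9.0*g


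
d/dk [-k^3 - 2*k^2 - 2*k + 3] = -3*k^2 - 4*k - 2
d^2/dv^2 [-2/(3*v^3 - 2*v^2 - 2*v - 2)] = 4*((9*v - 2)*(-3*v^3 + 2*v^2 + 2*v + 2) + (-9*v^2 + 4*v + 2)^2)/(-3*v^3 + 2*v^2 + 2*v + 2)^3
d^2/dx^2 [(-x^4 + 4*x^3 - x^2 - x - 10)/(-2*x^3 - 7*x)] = 10*(-2*x^6 + 36*x^5 + 69*x^4 - 42*x^3 + 84*x^2 + 98)/(x^3*(8*x^6 + 84*x^4 + 294*x^2 + 343))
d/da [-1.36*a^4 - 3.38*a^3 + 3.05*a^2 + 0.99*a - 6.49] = -5.44*a^3 - 10.14*a^2 + 6.1*a + 0.99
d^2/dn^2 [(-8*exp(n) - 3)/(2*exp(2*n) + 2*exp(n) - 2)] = (-8*exp(4*n) - 4*exp(3*n) - 57*exp(2*n) - 23*exp(n) - 11)*exp(n)/(2*(exp(6*n) + 3*exp(5*n) - 5*exp(3*n) + 3*exp(n) - 1))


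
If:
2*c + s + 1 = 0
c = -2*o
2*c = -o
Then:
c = 0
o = 0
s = -1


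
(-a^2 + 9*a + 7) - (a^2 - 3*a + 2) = -2*a^2 + 12*a + 5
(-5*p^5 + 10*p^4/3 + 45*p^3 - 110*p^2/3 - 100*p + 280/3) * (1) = -5*p^5 + 10*p^4/3 + 45*p^3 - 110*p^2/3 - 100*p + 280/3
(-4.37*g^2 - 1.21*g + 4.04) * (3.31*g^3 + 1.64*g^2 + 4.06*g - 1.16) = -14.4647*g^5 - 11.1719*g^4 - 6.3542*g^3 + 6.7822*g^2 + 17.806*g - 4.6864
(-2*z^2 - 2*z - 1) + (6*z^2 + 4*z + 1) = 4*z^2 + 2*z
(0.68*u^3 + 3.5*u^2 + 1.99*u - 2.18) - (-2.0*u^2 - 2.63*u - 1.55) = 0.68*u^3 + 5.5*u^2 + 4.62*u - 0.63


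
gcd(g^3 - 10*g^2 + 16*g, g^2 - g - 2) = g - 2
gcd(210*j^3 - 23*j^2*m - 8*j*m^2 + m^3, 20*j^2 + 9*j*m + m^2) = 5*j + m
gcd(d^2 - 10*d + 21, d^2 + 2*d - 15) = d - 3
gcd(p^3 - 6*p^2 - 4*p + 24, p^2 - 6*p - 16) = p + 2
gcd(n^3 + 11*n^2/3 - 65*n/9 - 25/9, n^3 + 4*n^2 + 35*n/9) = 1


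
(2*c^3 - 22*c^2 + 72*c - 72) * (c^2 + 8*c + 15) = 2*c^5 - 6*c^4 - 74*c^3 + 174*c^2 + 504*c - 1080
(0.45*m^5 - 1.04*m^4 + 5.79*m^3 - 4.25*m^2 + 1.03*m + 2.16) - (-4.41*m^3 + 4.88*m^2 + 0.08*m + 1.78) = 0.45*m^5 - 1.04*m^4 + 10.2*m^3 - 9.13*m^2 + 0.95*m + 0.38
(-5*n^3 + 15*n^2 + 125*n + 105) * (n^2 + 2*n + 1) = -5*n^5 + 5*n^4 + 150*n^3 + 370*n^2 + 335*n + 105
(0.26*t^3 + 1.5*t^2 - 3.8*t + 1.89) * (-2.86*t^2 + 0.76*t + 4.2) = -0.7436*t^5 - 4.0924*t^4 + 13.1*t^3 - 1.9934*t^2 - 14.5236*t + 7.938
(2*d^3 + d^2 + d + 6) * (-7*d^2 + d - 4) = -14*d^5 - 5*d^4 - 14*d^3 - 45*d^2 + 2*d - 24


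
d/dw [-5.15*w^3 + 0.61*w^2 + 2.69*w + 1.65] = -15.45*w^2 + 1.22*w + 2.69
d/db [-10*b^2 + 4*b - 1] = 4 - 20*b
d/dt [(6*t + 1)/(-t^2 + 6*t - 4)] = 2*(3*t^2 + t - 15)/(t^4 - 12*t^3 + 44*t^2 - 48*t + 16)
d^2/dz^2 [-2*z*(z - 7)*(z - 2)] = 36 - 12*z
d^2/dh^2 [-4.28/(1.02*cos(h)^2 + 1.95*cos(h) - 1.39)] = (17.811648*(1 - cos(h)^2)^2 + 25.53876*cos(h)^3 + 49.45326*cos(h)^2 - 39.47658*cos(h) - 62.497416)/(1.02*cos(h)^2 + 1.95*cos(h) - 1.39)^3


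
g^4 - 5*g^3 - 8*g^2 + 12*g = g*(g - 6)*(g - 1)*(g + 2)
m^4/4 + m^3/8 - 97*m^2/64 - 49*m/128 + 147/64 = (m/4 + 1/2)*(m - 7/4)*(m - 3/2)*(m + 7/4)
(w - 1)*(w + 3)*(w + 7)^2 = w^4 + 16*w^3 + 74*w^2 + 56*w - 147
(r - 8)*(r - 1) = r^2 - 9*r + 8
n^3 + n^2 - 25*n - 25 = (n - 5)*(n + 1)*(n + 5)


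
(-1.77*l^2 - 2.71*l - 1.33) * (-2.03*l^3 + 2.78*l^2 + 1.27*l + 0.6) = 3.5931*l^5 + 0.5807*l^4 - 7.0818*l^3 - 8.2011*l^2 - 3.3151*l - 0.798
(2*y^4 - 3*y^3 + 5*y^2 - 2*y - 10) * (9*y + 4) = 18*y^5 - 19*y^4 + 33*y^3 + 2*y^2 - 98*y - 40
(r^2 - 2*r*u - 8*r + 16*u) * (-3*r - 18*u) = -3*r^3 - 12*r^2*u + 24*r^2 + 36*r*u^2 + 96*r*u - 288*u^2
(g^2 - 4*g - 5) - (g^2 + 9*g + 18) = -13*g - 23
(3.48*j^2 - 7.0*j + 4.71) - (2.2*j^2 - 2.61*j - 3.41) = 1.28*j^2 - 4.39*j + 8.12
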